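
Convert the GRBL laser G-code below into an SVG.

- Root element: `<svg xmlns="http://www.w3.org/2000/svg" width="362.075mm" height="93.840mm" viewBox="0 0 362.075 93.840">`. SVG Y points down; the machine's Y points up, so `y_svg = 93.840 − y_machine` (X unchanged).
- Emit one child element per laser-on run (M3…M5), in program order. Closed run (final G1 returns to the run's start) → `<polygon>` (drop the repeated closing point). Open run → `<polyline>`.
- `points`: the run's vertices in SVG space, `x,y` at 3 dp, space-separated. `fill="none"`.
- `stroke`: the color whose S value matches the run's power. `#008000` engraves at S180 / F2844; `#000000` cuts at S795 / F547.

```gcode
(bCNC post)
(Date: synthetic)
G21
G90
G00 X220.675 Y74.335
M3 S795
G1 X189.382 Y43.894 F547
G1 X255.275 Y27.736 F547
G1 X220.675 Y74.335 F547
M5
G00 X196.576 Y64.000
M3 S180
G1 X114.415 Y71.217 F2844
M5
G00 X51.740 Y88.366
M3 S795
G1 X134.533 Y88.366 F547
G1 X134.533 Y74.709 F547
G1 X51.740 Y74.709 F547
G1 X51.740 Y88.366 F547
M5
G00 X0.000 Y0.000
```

<svg xmlns="http://www.w3.org/2000/svg" width="362.075mm" height="93.840mm" viewBox="0 0 362.075 93.840">
  <polygon points="220.675,19.505 189.382,49.946 255.275,66.104" fill="none" stroke="#000000"/>
  <polyline points="196.576,29.840 114.415,22.623" fill="none" stroke="#008000"/>
  <polygon points="51.740,5.474 134.533,5.474 134.533,19.131 51.740,19.131" fill="none" stroke="#000000"/>
</svg>

Machine Y-up, SVG Y-down with viewBox height 93.840, so y_svg = 93.840 − y_machine; X carries over.

Run 1: the run's S795 means `#000000` (cut). The run returns to its start, so emit a `<polygon>` with points (Y-flipped): 220.675,19.505 189.382,49.946 255.275,66.104.

Run 2: S180 ⇒ engrave layer `#008000`. The run is open, so emit a `<polyline>` with points (Y-flipped): 196.576,29.840 114.415,22.623.

Run 3: S795 ⇒ cut layer `#000000`. The run returns to its start, so emit a `<polygon>` with points (Y-flipped): 51.740,5.474 134.533,5.474 134.533,19.131 51.740,19.131.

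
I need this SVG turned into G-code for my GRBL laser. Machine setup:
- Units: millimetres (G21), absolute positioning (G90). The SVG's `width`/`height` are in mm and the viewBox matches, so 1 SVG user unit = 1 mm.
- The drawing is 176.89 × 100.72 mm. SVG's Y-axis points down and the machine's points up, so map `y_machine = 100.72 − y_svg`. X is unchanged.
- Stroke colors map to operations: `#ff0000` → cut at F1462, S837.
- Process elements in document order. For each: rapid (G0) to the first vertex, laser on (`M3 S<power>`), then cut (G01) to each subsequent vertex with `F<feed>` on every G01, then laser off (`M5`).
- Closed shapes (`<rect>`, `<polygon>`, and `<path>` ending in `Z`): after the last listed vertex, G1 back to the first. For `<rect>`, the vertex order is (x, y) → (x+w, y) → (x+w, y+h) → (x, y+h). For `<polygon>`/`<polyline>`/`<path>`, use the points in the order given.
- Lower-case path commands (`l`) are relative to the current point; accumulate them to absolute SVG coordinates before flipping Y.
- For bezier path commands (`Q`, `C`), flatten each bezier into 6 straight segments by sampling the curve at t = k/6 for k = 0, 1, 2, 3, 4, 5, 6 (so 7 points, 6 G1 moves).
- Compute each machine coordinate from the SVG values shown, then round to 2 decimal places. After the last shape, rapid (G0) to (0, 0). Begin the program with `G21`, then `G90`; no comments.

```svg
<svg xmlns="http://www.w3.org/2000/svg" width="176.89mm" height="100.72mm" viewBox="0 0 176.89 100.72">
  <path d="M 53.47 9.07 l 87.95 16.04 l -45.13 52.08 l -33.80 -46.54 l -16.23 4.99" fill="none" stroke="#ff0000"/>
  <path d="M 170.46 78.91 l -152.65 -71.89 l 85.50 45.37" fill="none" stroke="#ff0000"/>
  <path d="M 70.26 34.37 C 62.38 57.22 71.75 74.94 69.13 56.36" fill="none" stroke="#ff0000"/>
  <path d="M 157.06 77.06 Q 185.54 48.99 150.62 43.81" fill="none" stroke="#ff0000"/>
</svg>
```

G21
G90
G0 X53.47 Y91.65
M3 S837
G01 X141.42 Y75.61 F1462
G01 X96.29 Y23.53 F1462
G01 X62.49 Y70.07 F1462
G01 X46.26 Y65.08 F1462
M5
G0 X170.46 Y21.81
M3 S837
G01 X17.81 Y93.70 F1462
G01 X103.31 Y48.33 F1462
M5
G0 X70.26 Y66.35
M3 S837
G01 X67.62 Y55.50 F1462
G01 X67.05 Y46.36 F1462
G01 X67.72 Y39.82 F1462
G01 X68.84 Y36.73 F1462
G01 X69.58 Y37.95 F1462
G01 X69.13 Y44.36 F1462
M5
G0 X157.06 Y23.66
M3 S837
G01 X164.79 Y32.38 F1462
G01 X169.00 Y39.83 F1462
G01 X169.69 Y46.01 F1462
G01 X166.86 Y50.91 F1462
G01 X160.50 Y54.55 F1462
G01 X150.62 Y56.91 F1462
M5
G0 X0.00 Y0.00

Since the viewBox matches the mm dimensions, user units are millimetres directly. The only transform is the Y-flip y_m = 100.72 − y_svg.

Shape 1 is a open polyline drawn with `<path>`. Its stroke #ff0000 means cut at S837, F1462. After flipping Y the toolpath is (53.47,91.65) → (141.42,75.61) → (96.29,23.53) → (62.49,70.07) → (46.26,65.08).

Shape 2 is a open polyline drawn with `<path>`. Its stroke #ff0000 means cut at S837, F1462. After flipping Y the toolpath is (170.46,21.81) → (17.81,93.70) → (103.31,48.33).

Shape 3 is a cubic bezier drawn with `<path>`. Its stroke #ff0000 means cut at S837, F1462. After flipping Y the toolpath is (70.26,66.35) → (67.62,55.50) → (67.05,46.36) → (67.72,39.82) → (68.84,36.73) → (69.58,37.95) → (69.13,44.36).

Shape 4 is a quadratic bezier drawn with `<path>`. Its stroke #ff0000 means cut at S837, F1462. After flipping Y the toolpath is (157.06,23.66) → (164.79,32.38) → (169.00,39.83) → (169.69,46.01) → (166.86,50.91) → (160.50,54.55) → (150.62,56.91).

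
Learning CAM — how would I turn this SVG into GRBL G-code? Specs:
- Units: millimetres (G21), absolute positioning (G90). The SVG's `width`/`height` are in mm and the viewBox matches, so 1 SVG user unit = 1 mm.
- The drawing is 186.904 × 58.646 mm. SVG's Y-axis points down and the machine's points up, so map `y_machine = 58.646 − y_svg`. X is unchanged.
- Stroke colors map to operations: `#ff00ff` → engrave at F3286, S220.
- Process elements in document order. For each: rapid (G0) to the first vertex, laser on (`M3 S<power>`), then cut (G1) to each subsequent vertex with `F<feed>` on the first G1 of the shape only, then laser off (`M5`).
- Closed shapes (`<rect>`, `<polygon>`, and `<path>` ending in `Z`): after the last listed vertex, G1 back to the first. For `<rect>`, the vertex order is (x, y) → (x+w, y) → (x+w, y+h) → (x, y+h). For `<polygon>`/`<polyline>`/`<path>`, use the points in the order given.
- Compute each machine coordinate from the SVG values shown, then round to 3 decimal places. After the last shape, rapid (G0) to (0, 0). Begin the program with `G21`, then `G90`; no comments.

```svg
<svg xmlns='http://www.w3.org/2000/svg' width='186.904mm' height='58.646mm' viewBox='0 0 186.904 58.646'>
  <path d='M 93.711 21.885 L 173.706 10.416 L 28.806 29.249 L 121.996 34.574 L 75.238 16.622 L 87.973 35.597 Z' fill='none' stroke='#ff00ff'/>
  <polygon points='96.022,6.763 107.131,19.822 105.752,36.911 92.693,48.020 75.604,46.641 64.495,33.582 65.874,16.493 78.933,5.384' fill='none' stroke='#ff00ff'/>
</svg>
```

G21
G90
G0 X93.711 Y36.761
M3 S220
G1 X173.706 Y48.230 F3286
G1 X28.806 Y29.397
G1 X121.996 Y24.072
G1 X75.238 Y42.024
G1 X87.973 Y23.049
G1 X93.711 Y36.761
M5
G0 X96.022 Y51.883
M3 S220
G1 X107.131 Y38.824 F3286
G1 X105.752 Y21.735
G1 X92.693 Y10.626
G1 X75.604 Y12.005
G1 X64.495 Y25.064
G1 X65.874 Y42.153
G1 X78.933 Y53.262
G1 X96.022 Y51.883
M5
G0 X0.000 Y0.000

Since the viewBox matches the mm dimensions, user units are millimetres directly. The only transform is the Y-flip y_m = 58.646 − y_svg.

Shape 1 is a closed polygon drawn with `<path>`. Its stroke #ff00ff means engrave at S220, F3286. After flipping Y the toolpath is (93.711,36.761) → (173.706,48.230) → (28.806,29.397) → (121.996,24.072) → (75.238,42.024) → (87.973,23.049) → (93.711,36.761), returning to the start.

Shape 2 is a regular polygon drawn with `<polygon>`. Its stroke #ff00ff means engrave at S220, F3286. After flipping Y the toolpath is (96.022,51.883) → (107.131,38.824) → (105.752,21.735) → (92.693,10.626) → (75.604,12.005) → (64.495,25.064) → (65.874,42.153) → (78.933,53.262) → (96.022,51.883), returning to the start.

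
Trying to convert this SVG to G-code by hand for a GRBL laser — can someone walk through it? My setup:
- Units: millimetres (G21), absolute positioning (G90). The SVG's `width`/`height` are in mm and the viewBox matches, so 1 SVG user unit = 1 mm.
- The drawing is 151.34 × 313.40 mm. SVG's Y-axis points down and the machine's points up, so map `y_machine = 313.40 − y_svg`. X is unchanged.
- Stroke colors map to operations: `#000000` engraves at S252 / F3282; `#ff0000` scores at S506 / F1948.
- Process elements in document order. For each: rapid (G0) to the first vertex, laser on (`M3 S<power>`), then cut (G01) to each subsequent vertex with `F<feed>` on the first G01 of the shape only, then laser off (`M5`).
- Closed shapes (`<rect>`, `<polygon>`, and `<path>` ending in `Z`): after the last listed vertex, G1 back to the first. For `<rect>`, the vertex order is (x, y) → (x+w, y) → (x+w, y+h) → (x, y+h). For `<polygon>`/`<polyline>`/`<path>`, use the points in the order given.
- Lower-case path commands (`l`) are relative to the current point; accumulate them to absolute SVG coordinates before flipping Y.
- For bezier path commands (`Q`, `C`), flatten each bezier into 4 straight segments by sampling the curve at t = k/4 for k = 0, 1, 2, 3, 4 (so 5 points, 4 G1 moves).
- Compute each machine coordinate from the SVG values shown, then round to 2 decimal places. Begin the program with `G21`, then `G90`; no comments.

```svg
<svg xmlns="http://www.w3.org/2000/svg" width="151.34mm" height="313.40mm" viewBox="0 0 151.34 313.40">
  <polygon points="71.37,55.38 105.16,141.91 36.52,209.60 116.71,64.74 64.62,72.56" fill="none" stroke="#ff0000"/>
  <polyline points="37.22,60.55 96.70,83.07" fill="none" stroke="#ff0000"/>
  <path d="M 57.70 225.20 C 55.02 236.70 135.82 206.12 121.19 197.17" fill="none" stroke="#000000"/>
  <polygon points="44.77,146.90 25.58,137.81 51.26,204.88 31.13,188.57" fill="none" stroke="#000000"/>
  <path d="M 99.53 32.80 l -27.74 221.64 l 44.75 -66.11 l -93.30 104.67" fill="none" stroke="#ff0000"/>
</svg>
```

viewBox `0 0 151.34 313.40` with mm width/height → 1 unit = 1 mm. Flip: y_m = 313.40 − y_svg.

**Shape 1** — `<polygon>` closed polygon, stroke `#ff0000` → score (S506, F1948). Machine vertices: (71.37,258.02) → (105.16,171.49) → (36.52,103.80) → (116.71,248.66) → (64.62,240.84) → (71.37,258.02). Closed: final G1 returns to the first vertex.

**Shape 2** — `<polyline>` line segment, stroke `#ff0000` → score (S506, F1948). Machine vertices: (37.22,252.85) → (96.70,230.33). Open path.

**Shape 3** — `<path>` cubic bezier, stroke `#000000` → engrave (S252, F3282). Control points (SVG): P0=(57.70,225.20), P1=(55.02,236.70), P2=(135.82,206.12), P3=(121.19,197.17); sampled at t=k/4. Machine vertices: (57.70,88.20) → (68.55,86.47) → (93.93,94.55) → (117.06,106.46) → (121.19,116.23). Open path.

**Shape 4** — `<polygon>` closed polygon, stroke `#000000` → engrave (S252, F3282). Machine vertices: (44.77,166.50) → (25.58,175.59) → (51.26,108.52) → (31.13,124.83) → (44.77,166.50). Closed: final G1 returns to the first vertex.

**Shape 5** — `<path>` open polyline, stroke `#ff0000` → score (S506, F1948). Machine vertices: (99.53,280.60) → (71.79,58.96) → (116.54,125.07) → (23.24,20.40). Open path.

G21
G90
G0 X71.37 Y258.02
M3 S506
G01 X105.16 Y171.49 F1948
G01 X36.52 Y103.80
G01 X116.71 Y248.66
G01 X64.62 Y240.84
G01 X71.37 Y258.02
M5
G0 X37.22 Y252.85
M3 S506
G01 X96.70 Y230.33 F1948
M5
G0 X57.70 Y88.20
M3 S252
G01 X68.55 Y86.47 F3282
G01 X93.93 Y94.55
G01 X117.06 Y106.46
G01 X121.19 Y116.23
M5
G0 X44.77 Y166.50
M3 S252
G01 X25.58 Y175.59 F3282
G01 X51.26 Y108.52
G01 X31.13 Y124.83
G01 X44.77 Y166.50
M5
G0 X99.53 Y280.60
M3 S506
G01 X71.79 Y58.96 F1948
G01 X116.54 Y125.07
G01 X23.24 Y20.40
M5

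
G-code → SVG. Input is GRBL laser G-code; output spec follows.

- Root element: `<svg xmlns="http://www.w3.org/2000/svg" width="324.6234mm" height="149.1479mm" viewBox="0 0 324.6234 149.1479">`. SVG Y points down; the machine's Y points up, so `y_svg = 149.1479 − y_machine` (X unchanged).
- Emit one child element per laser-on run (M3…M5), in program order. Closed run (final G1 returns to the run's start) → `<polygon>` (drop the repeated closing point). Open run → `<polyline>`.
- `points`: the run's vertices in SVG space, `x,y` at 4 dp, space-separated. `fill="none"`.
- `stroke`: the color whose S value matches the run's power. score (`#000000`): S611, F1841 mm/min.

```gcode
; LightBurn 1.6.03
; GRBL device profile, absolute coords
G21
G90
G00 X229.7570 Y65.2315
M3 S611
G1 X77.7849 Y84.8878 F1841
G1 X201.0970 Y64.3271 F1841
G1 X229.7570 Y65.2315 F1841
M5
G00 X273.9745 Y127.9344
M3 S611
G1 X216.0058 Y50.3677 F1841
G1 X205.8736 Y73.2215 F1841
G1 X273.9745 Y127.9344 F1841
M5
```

<svg xmlns="http://www.w3.org/2000/svg" width="324.6234mm" height="149.1479mm" viewBox="0 0 324.6234 149.1479">
  <polygon points="229.7570,83.9164 77.7849,64.2601 201.0970,84.8208" fill="none" stroke="#000000"/>
  <polygon points="273.9745,21.2135 216.0058,98.7802 205.8736,75.9264" fill="none" stroke="#000000"/>
</svg>

Machine Y-up, SVG Y-down with viewBox height 149.1479, so y_svg = 149.1479 − y_machine; X carries over. Every run uses S611, so all elements get stroke `#000000` (score).

Run 1: The run returns to its start, so emit a `<polygon>` with points (Y-flipped): 229.7570,83.9164 77.7849,64.2601 201.0970,84.8208.

Run 2: The run returns to its start, so emit a `<polygon>` with points (Y-flipped): 273.9745,21.2135 216.0058,98.7802 205.8736,75.9264.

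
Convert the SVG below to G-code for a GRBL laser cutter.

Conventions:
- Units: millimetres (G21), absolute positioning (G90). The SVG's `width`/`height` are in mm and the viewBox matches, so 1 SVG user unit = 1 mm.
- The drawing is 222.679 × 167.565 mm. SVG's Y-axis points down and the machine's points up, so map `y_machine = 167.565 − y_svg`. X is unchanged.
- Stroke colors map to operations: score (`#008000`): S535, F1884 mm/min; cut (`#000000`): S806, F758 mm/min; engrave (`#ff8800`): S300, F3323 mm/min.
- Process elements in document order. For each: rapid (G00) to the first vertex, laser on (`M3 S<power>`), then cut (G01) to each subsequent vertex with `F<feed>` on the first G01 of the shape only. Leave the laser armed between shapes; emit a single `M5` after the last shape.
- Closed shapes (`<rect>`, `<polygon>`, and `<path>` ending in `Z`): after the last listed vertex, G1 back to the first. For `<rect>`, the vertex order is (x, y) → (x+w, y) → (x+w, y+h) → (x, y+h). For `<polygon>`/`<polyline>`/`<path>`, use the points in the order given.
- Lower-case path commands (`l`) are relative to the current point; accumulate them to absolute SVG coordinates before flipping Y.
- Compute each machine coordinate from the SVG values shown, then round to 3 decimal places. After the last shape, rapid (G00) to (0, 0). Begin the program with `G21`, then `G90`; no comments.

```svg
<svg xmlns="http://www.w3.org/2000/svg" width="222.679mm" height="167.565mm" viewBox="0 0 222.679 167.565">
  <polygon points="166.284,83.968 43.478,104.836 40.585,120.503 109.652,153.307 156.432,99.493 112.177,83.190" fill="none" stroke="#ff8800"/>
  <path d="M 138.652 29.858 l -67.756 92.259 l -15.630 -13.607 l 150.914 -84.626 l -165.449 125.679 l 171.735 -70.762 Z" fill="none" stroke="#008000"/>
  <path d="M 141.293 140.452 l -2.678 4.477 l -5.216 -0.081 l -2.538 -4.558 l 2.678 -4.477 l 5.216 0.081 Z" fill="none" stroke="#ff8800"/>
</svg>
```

G21
G90
G00 X166.284 Y83.597
M3 S300
G01 X43.478 Y62.729 F3323
G01 X40.585 Y47.062
G01 X109.652 Y14.258
G01 X156.432 Y68.072
G01 X112.177 Y84.375
G01 X166.284 Y83.597
G00 X138.652 Y137.707
M3 S535
G01 X70.896 Y45.448 F1884
G01 X55.266 Y59.055
G01 X206.180 Y143.681
G01 X40.731 Y18.002
G01 X212.466 Y88.764
G01 X138.652 Y137.707
G00 X141.293 Y27.113
M3 S300
G01 X138.615 Y22.636 F3323
G01 X133.399 Y22.717
G01 X130.861 Y27.275
G01 X133.539 Y31.752
G01 X138.755 Y31.671
G01 X141.293 Y27.113
M5
G00 X0.000 Y0.000

Since the viewBox matches the mm dimensions, user units are millimetres directly. The only transform is the Y-flip y_m = 167.565 − y_svg.

Shape 1 is a closed polygon drawn with `<polygon>`. Its stroke #ff8800 means engrave at S300, F3323. After flipping Y the toolpath is (166.284,83.597) → (43.478,62.729) → (40.585,47.062) → (109.652,14.258) → (156.432,68.072) → (112.177,84.375) → (166.284,83.597), returning to the start.

Shape 2 is a closed polygon drawn with `<path>`. Its stroke #008000 means score at S535, F1884. After flipping Y the toolpath is (138.652,137.707) → (70.896,45.448) → (55.266,59.055) → (206.180,143.681) → (40.731,18.002) → (212.466,88.764) → (138.652,137.707), returning to the start.

Shape 3 is a regular polygon drawn with `<path>`. Its stroke #ff8800 means engrave at S300, F3323. After flipping Y the toolpath is (141.293,27.113) → (138.615,22.636) → (133.399,22.717) → (130.861,27.275) → (133.539,31.752) → (138.755,31.671) → (141.293,27.113), returning to the start.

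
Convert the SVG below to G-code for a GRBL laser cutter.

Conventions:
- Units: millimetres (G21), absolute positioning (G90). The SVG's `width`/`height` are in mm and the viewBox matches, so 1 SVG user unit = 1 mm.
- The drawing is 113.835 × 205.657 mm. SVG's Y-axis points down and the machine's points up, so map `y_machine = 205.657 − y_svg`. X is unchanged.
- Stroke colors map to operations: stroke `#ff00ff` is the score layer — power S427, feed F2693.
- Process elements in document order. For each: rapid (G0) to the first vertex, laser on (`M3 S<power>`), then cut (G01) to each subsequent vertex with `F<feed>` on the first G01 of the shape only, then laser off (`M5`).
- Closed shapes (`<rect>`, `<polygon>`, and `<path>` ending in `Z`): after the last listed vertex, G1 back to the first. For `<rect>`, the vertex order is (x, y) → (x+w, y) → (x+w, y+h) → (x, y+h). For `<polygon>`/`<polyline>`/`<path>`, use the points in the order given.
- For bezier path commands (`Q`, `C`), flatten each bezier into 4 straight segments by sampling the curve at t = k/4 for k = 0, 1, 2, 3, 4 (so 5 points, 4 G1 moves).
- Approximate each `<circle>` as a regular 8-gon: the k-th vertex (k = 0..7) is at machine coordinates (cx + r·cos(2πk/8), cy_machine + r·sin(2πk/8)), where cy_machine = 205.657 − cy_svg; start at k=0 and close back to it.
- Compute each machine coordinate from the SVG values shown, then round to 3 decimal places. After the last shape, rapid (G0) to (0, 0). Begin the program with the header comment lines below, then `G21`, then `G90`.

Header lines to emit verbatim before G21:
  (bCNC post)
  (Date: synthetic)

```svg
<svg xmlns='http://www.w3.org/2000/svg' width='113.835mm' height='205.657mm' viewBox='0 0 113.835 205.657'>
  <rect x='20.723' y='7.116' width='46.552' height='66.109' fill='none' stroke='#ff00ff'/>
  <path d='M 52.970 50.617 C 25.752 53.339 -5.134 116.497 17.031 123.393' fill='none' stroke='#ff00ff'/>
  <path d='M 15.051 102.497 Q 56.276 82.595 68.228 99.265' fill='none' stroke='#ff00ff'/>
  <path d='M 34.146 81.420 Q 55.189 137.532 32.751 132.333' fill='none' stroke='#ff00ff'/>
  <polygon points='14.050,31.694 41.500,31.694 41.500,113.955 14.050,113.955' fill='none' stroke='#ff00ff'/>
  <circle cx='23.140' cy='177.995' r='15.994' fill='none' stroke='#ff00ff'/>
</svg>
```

1 u = 1 mm; y_m = 205.657 − y.

[1] `<rect>` rectangle, #ff00ff→score S427 F2693: (20.723,198.541) → (67.275,198.541) → (67.275,132.432) → (20.723,132.432) → (20.723,198.541) (closed)

[2] `<path>` cubic bezier, #ff00ff→score S427 F2693: (52.970,155.040) → (32.755,143.490) → (16.482,120.217) → (9.468,96.162) → (17.031,82.264)

[3] `<path>` quadratic bezier, #ff00ff→score S427 F2693: (15.051,103.160) → (33.834,110.825) → (48.958,113.919) → (60.422,112.441) → (68.228,106.392)

[4] `<path>` quadratic bezier, #ff00ff→score S427 F2693: (34.146,124.237) → (41.950,100.013) → (44.319,83.453) → (41.252,74.556) → (32.751,73.324)

[5] `<polygon>` rectangle, #ff00ff→score S427 F2693: (14.050,173.963) → (41.500,173.963) → (41.500,91.702) → (14.050,91.702) → (14.050,173.963) (closed)

[6] `<circle>` circle, #ff00ff→score S427 F2693: (39.134,27.662) → (34.449,38.971) → (23.140,43.656) → (11.831,38.971) → (7.146,27.662) → (11.831,16.353) → (23.140,11.668) → (34.449,16.353) → (39.134,27.662) (closed)

(bCNC post)
(Date: synthetic)
G21
G90
G0 X20.723 Y198.541
M3 S427
G01 X67.275 Y198.541 F2693
G01 X67.275 Y132.432
G01 X20.723 Y132.432
G01 X20.723 Y198.541
M5
G0 X52.970 Y155.040
M3 S427
G01 X32.755 Y143.490 F2693
G01 X16.482 Y120.217
G01 X9.468 Y96.162
G01 X17.031 Y82.264
M5
G0 X15.051 Y103.160
M3 S427
G01 X33.834 Y110.825 F2693
G01 X48.958 Y113.919
G01 X60.422 Y112.441
G01 X68.228 Y106.392
M5
G0 X34.146 Y124.237
M3 S427
G01 X41.950 Y100.013 F2693
G01 X44.319 Y83.453
G01 X41.252 Y74.556
G01 X32.751 Y73.324
M5
G0 X14.050 Y173.963
M3 S427
G01 X41.500 Y173.963 F2693
G01 X41.500 Y91.702
G01 X14.050 Y91.702
G01 X14.050 Y173.963
M5
G0 X39.134 Y27.662
M3 S427
G01 X34.449 Y38.971 F2693
G01 X23.140 Y43.656
G01 X11.831 Y38.971
G01 X7.146 Y27.662
G01 X11.831 Y16.353
G01 X23.140 Y11.668
G01 X34.449 Y16.353
G01 X39.134 Y27.662
M5
G0 X0.000 Y0.000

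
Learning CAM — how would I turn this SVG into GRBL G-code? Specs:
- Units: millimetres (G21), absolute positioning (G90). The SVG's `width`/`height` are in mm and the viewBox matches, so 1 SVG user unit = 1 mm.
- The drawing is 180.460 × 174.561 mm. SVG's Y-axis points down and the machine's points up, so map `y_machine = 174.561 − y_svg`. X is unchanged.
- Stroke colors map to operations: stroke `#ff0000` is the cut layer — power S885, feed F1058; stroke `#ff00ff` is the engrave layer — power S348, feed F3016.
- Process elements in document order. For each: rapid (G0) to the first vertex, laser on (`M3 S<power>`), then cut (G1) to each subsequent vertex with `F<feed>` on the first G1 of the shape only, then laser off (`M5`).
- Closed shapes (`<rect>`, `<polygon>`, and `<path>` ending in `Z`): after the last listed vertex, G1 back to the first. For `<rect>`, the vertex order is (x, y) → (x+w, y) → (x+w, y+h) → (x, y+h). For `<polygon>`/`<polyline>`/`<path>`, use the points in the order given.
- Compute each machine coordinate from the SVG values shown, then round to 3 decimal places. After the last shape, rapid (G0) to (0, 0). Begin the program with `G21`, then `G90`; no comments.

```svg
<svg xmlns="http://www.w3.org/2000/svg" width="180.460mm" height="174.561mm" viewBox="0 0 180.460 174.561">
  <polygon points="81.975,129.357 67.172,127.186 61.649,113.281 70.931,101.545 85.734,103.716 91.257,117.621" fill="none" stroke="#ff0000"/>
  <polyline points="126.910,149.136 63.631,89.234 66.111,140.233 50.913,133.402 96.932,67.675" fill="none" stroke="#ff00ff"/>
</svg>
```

viewBox `0 0 180.460 174.561` with mm width/height → 1 unit = 1 mm. Flip: y_m = 174.561 − y_svg.

**Shape 1** — `<polygon>` regular polygon, stroke `#ff0000` → cut (S885, F1058). Machine vertices: (81.975,45.204) → (67.172,47.375) → (61.649,61.280) → (70.931,73.016) → (85.734,70.845) → (91.257,56.940) → (81.975,45.204). Closed: final G1 returns to the first vertex.

**Shape 2** — `<polyline>` open polyline, stroke `#ff00ff` → engrave (S348, F3016). Machine vertices: (126.910,25.425) → (63.631,85.327) → (66.111,34.328) → (50.913,41.159) → (96.932,106.886). Open path.

G21
G90
G0 X81.975 Y45.204
M3 S885
G1 X67.172 Y47.375 F1058
G1 X61.649 Y61.280
G1 X70.931 Y73.016
G1 X85.734 Y70.845
G1 X91.257 Y56.940
G1 X81.975 Y45.204
M5
G0 X126.910 Y25.425
M3 S348
G1 X63.631 Y85.327 F3016
G1 X66.111 Y34.328
G1 X50.913 Y41.159
G1 X96.932 Y106.886
M5
G0 X0.000 Y0.000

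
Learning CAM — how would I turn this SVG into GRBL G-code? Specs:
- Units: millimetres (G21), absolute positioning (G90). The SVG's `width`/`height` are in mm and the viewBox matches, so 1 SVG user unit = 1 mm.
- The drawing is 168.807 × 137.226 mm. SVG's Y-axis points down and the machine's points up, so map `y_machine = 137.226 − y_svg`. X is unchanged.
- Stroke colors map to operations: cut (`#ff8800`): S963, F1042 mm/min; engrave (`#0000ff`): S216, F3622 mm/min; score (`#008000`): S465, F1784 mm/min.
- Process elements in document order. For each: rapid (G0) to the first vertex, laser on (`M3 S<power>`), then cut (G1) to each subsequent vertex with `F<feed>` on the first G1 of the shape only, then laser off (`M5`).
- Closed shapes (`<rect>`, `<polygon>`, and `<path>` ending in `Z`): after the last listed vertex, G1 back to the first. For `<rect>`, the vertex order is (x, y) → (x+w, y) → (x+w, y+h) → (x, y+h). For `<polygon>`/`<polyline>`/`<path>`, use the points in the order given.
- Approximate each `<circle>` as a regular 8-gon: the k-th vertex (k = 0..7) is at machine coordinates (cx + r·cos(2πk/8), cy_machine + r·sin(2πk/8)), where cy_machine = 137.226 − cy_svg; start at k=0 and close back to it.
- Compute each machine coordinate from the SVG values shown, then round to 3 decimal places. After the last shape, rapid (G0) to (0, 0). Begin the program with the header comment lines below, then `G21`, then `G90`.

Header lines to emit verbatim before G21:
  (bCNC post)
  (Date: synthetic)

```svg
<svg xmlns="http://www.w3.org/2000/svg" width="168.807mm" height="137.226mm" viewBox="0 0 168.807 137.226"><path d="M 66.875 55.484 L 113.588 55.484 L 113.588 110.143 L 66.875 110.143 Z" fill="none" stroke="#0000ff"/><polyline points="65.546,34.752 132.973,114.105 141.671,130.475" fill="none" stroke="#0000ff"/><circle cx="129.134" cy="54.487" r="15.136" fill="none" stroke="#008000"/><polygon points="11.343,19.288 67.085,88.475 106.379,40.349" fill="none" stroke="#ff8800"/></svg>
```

1 u = 1 mm; y_m = 137.226 − y.

[1] `<path>` rectangle, #0000ff→engrave S216 F3622: (66.875,81.742) → (113.588,81.742) → (113.588,27.083) → (66.875,27.083) → (66.875,81.742) (closed)

[2] `<polyline>` open polyline, #0000ff→engrave S216 F3622: (65.546,102.474) → (132.973,23.121) → (141.671,6.751)

[3] `<circle>` circle, #008000→score S465 F1784: (144.270,82.739) → (139.837,93.442) → (129.134,97.875) → (118.431,93.442) → (113.998,82.739) → (118.431,72.036) → (129.134,67.603) → (139.837,72.036) → (144.270,82.739) (closed)

[4] `<polygon>` closed polygon, #ff8800→cut S963 F1042: (11.343,117.938) → (67.085,48.751) → (106.379,96.877) → (11.343,117.938) (closed)

(bCNC post)
(Date: synthetic)
G21
G90
G0 X66.875 Y81.742
M3 S216
G1 X113.588 Y81.742 F3622
G1 X113.588 Y27.083
G1 X66.875 Y27.083
G1 X66.875 Y81.742
M5
G0 X65.546 Y102.474
M3 S216
G1 X132.973 Y23.121 F3622
G1 X141.671 Y6.751
M5
G0 X144.270 Y82.739
M3 S465
G1 X139.837 Y93.442 F1784
G1 X129.134 Y97.875
G1 X118.431 Y93.442
G1 X113.998 Y82.739
G1 X118.431 Y72.036
G1 X129.134 Y67.603
G1 X139.837 Y72.036
G1 X144.270 Y82.739
M5
G0 X11.343 Y117.938
M3 S963
G1 X67.085 Y48.751 F1042
G1 X106.379 Y96.877
G1 X11.343 Y117.938
M5
G0 X0.000 Y0.000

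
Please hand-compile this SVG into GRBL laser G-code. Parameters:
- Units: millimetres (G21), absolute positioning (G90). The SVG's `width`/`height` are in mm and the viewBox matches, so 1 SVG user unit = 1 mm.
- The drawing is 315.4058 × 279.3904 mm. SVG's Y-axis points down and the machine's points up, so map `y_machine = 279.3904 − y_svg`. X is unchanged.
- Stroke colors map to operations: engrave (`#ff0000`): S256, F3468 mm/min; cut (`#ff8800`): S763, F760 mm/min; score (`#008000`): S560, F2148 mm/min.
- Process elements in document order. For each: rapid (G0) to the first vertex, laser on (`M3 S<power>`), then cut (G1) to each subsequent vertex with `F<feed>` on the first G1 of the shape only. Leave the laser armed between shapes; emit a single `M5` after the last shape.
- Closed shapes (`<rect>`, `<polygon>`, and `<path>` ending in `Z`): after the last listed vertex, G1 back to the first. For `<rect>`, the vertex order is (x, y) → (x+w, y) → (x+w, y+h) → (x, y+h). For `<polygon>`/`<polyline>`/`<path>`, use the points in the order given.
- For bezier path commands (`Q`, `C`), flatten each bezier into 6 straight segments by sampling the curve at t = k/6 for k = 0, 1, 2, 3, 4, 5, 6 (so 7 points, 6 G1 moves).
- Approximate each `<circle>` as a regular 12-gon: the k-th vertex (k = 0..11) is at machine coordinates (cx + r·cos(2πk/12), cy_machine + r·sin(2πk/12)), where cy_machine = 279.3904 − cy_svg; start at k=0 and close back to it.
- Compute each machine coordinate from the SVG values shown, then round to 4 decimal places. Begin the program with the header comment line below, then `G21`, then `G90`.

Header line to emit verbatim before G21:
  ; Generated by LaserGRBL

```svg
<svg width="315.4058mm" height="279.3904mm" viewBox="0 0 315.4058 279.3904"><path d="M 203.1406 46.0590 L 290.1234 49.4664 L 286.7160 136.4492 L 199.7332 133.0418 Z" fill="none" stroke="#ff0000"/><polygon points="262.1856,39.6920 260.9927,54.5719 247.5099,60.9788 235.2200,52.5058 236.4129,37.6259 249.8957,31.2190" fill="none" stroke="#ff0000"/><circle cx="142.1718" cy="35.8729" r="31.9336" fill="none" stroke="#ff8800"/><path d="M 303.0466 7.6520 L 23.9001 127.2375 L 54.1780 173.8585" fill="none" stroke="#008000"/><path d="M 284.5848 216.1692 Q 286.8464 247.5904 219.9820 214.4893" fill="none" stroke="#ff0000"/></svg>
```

; Generated by LaserGRBL
G21
G90
G0 X203.1406 Y233.3314
M3 S256
G1 X290.1234 Y229.9240 F3468
G1 X286.7160 Y142.9412
G1 X199.7332 Y146.3486
G1 X203.1406 Y233.3314
G0 X262.1856 Y239.6984
M3 S256
G1 X260.9927 Y224.8185 F3468
G1 X247.5099 Y218.4116
G1 X235.2200 Y226.8846
G1 X236.4129 Y241.7645
G1 X249.8957 Y248.1714
G1 X262.1856 Y239.6984
G0 X174.1054 Y243.5175
M3 S763
G1 X169.8271 Y259.4843 F760
G1 X158.1386 Y271.1728
G1 X142.1718 Y275.4511
G1 X126.2050 Y271.1728
G1 X114.5165 Y259.4843
G1 X110.2382 Y243.5175
G1 X114.5165 Y227.5507
G1 X126.2050 Y215.8622
G1 X142.1718 Y211.5839
G1 X158.1386 Y215.8622
G1 X169.8271 Y227.5507
G1 X174.1054 Y243.5175
G0 X303.0466 Y271.7384
M3 S560
G1 X23.9001 Y152.1529 F2148
G1 X54.1780 Y105.5319
G0 X284.5848 Y63.2212
M3 S256
G1 X283.4185 Y54.5398 F3468
G1 X278.4119 Y49.4429
G1 X269.5649 Y47.9306
G1 X256.8776 Y50.0028
G1 X240.3500 Y55.6597
G1 X219.9820 Y64.9011
M5

viewBox `0 0 315.4058 279.3904` with mm width/height → 1 unit = 1 mm. Flip: y_m = 279.3904 − y_svg.

**Shape 1** — `<path>` regular polygon, stroke `#ff0000` → engrave (S256, F3468). Machine vertices: (203.1406,233.3314) → (290.1234,229.9240) → (286.7160,142.9412) → (199.7332,146.3486) → (203.1406,233.3314). Closed: final G1 returns to the first vertex.

**Shape 2** — `<polygon>` regular polygon, stroke `#ff0000` → engrave (S256, F3468). Machine vertices: (262.1856,239.6984) → (260.9927,224.8185) → (247.5099,218.4116) → (235.2200,226.8846) → (236.4129,241.7645) → (249.8957,248.1714) → (262.1856,239.6984). Closed: final G1 returns to the first vertex.

**Shape 3** — `<circle>` circle, stroke `#ff8800` → cut (S763, F760). Machine vertices: (174.1054,243.5175) → (169.8271,259.4843) → (158.1386,271.1728) → (142.1718,275.4511) → (126.2050,271.1728) → (114.5165,259.4843) → (110.2382,243.5175) → (114.5165,227.5507) → (126.2050,215.8622) → (142.1718,211.5839) → (158.1386,215.8622) → (169.8271,227.5507) → (174.1054,243.5175). Closed: final G1 returns to the first vertex.

**Shape 4** — `<path>` open polyline, stroke `#008000` → score (S560, F2148). Machine vertices: (303.0466,271.7384) → (23.9001,152.1529) → (54.1780,105.5319). Open path.

**Shape 5** — `<path>` quadratic bezier, stroke `#ff0000` → engrave (S256, F3468). Control points (SVG): P0=(284.5848,216.1692), P1=(286.8464,247.5904), P2=(219.9820,214.4893); sampled at t=k/6. Machine vertices: (284.5848,63.2212) → (283.4185,54.5398) → (278.4119,49.4429) → (269.5649,47.9306) → (256.8776,50.0028) → (240.3500,55.6597) → (219.9820,64.9011). Open path.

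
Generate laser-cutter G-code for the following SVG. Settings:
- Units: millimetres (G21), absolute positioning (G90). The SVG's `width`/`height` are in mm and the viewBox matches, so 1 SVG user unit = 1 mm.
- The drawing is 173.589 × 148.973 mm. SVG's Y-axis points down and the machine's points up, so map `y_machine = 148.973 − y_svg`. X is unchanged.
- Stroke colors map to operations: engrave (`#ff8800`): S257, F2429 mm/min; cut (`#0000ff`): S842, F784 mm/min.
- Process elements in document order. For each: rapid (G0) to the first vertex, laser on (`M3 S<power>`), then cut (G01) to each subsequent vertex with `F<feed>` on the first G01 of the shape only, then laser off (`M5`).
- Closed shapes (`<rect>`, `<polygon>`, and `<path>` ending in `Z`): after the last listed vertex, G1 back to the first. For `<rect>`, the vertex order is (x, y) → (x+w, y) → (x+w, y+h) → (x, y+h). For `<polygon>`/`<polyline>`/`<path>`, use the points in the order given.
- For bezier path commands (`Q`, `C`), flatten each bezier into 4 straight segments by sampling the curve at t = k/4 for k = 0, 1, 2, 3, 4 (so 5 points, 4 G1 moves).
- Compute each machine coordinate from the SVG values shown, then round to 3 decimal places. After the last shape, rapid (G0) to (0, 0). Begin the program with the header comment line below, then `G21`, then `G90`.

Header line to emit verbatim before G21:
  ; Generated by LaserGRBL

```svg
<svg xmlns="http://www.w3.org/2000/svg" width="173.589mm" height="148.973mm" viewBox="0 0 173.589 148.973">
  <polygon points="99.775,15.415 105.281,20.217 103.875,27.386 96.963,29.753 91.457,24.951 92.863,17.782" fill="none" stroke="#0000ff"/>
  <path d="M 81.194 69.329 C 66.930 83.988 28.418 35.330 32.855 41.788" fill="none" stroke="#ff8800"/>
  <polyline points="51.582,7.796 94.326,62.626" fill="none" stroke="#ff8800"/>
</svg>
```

; Generated by LaserGRBL
G21
G90
G0 X99.775 Y133.558
M3 S842
G01 X105.281 Y128.756 F784
G01 X103.875 Y121.587
G01 X96.963 Y119.220
G01 X91.457 Y124.022
G01 X92.863 Y131.191
G01 X99.775 Y133.558
M5
G0 X81.194 Y79.644
M3 S257
G01 X66.999 Y78.671 F2429
G01 X50.012 Y90.339
G01 X36.530 Y103.545
G01 X32.855 Y107.185
M5
G0 X51.582 Y141.177
M3 S257
G01 X94.326 Y86.347 F2429
M5
G0 X0.000 Y0.000

viewBox `0 0 173.589 148.973` with mm width/height → 1 unit = 1 mm. Flip: y_m = 148.973 − y_svg.

**Shape 1** — `<polygon>` regular polygon, stroke `#0000ff` → cut (S842, F784). Machine vertices: (99.775,133.558) → (105.281,128.756) → (103.875,121.587) → (96.963,119.220) → (91.457,124.022) → (92.863,131.191) → (99.775,133.558). Closed: final G1 returns to the first vertex.

**Shape 2** — `<path>` cubic bezier, stroke `#ff8800` → engrave (S257, F2429). Control points (SVG): P0=(81.194,69.329), P1=(66.930,83.988), P2=(28.418,35.330), P3=(32.855,41.788); sampled at t=k/4. Machine vertices: (81.194,79.644) → (66.999,78.671) → (50.012,90.339) → (36.530,103.545) → (32.855,107.185). Open path.

**Shape 3** — `<polyline>` line segment, stroke `#ff8800` → engrave (S257, F2429). Machine vertices: (51.582,141.177) → (94.326,86.347). Open path.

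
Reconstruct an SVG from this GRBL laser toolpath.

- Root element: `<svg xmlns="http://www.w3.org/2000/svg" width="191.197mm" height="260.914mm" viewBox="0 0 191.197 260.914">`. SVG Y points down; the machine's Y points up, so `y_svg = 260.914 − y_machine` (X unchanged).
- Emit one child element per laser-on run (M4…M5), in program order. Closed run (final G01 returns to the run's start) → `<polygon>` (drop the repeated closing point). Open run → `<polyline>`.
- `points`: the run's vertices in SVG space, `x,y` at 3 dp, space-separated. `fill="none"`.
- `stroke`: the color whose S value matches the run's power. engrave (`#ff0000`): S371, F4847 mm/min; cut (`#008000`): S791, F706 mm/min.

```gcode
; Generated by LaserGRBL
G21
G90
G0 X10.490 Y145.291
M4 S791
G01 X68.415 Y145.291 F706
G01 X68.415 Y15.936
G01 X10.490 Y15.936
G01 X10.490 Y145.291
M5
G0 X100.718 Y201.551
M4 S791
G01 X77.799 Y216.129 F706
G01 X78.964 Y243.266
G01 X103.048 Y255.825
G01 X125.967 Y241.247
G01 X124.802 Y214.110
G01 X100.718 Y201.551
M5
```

<svg xmlns="http://www.w3.org/2000/svg" width="191.197mm" height="260.914mm" viewBox="0 0 191.197 260.914">
  <polygon points="10.490,115.623 68.415,115.623 68.415,244.978 10.490,244.978" fill="none" stroke="#008000"/>
  <polygon points="100.718,59.363 77.799,44.785 78.964,17.648 103.048,5.089 125.967,19.667 124.802,46.804" fill="none" stroke="#008000"/>
</svg>

Each laser-on run becomes one SVG element. Flip Y back into SVG space with y_svg = 260.914 − y_machine. Every run uses S791, so all elements get stroke `#008000` (cut).

Run 1: The run returns to its start, so emit a `<polygon>` with points (Y-flipped): 10.490,115.623 68.415,115.623 68.415,244.978 10.490,244.978.

Run 2: The run returns to its start, so emit a `<polygon>` with points (Y-flipped): 100.718,59.363 77.799,44.785 78.964,17.648 103.048,5.089 125.967,19.667 124.802,46.804.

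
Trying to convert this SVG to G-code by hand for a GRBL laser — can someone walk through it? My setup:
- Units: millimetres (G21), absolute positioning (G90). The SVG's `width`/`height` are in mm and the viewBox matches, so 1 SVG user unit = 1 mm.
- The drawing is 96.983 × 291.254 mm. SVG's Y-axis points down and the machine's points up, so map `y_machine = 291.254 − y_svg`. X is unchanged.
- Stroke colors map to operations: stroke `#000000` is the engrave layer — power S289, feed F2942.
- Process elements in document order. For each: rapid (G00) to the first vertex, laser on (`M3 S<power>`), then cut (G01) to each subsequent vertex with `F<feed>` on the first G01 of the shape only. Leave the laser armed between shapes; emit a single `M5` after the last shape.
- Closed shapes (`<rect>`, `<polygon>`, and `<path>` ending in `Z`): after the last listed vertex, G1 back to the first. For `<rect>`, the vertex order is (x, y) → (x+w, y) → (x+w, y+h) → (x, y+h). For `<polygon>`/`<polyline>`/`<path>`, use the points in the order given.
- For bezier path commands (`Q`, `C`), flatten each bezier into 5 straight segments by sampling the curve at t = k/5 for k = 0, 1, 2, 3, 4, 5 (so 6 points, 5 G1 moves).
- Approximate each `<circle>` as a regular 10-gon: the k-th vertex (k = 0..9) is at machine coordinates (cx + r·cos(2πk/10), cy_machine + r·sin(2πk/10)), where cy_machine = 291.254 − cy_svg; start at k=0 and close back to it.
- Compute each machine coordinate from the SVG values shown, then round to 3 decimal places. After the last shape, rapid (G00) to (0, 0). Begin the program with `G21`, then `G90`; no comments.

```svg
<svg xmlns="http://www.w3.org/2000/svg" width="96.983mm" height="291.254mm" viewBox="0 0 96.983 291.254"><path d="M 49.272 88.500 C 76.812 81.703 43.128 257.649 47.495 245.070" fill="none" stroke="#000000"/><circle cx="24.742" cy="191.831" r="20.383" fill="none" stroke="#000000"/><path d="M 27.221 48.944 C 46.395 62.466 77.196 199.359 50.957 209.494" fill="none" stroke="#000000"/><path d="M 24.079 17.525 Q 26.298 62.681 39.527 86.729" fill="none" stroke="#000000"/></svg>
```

Since the viewBox matches the mm dimensions, user units are millimetres directly. The only transform is the Y-flip y_m = 291.254 − y_svg.

Shape 1 is a cubic bezier drawn with `<path>`. Its stroke #000000 means engrave at S289, F2942. After flipping Y the toolpath is (49.272,202.754) → (59.243,187.873) → (59.286,146.955) → (54.165,97.820) → (48.647,58.289) → (47.495,46.184).

Shape 2 is a circle drawn with `<circle>`. Its stroke #000000 means engrave at S289, F2942. After flipping Y the toolpath is (45.125,99.423) → (41.232,111.404) → (31.041,118.808) → (18.443,118.808) → (8.252,111.404) → (4.359,99.423) → (8.252,87.442) → (18.443,80.038) → (31.041,80.038) → (41.232,87.442) → (45.125,99.423), returning to the start.

Shape 3 is a cubic bezier drawn with `<path>`. Its stroke #000000 means engrave at S289, F2942. After flipping Y the toolpath is (27.221,242.310) → (39.571,221.393) → (51.416,182.874) → (59.459,138.758) → (60.405,101.051) → (50.957,81.760).

Shape 4 is a quadratic bezier drawn with `<path>`. Its stroke #000000 means engrave at S289, F2942. After flipping Y the toolpath is (24.079,273.729) → (25.407,256.511) → (27.616,240.981) → (30.705,227.141) → (34.676,214.989) → (39.527,204.525).

G21
G90
G00 X49.272 Y202.754
M3 S289
G01 X59.243 Y187.873 F2942
G01 X59.286 Y146.955
G01 X54.165 Y97.820
G01 X48.647 Y58.289
G01 X47.495 Y46.184
G00 X45.125 Y99.423
M3 S289
G01 X41.232 Y111.404 F2942
G01 X31.041 Y118.808
G01 X18.443 Y118.808
G01 X8.252 Y111.404
G01 X4.359 Y99.423
G01 X8.252 Y87.442
G01 X18.443 Y80.038
G01 X31.041 Y80.038
G01 X41.232 Y87.442
G01 X45.125 Y99.423
G00 X27.221 Y242.310
M3 S289
G01 X39.571 Y221.393 F2942
G01 X51.416 Y182.874
G01 X59.459 Y138.758
G01 X60.405 Y101.051
G01 X50.957 Y81.760
G00 X24.079 Y273.729
M3 S289
G01 X25.407 Y256.511 F2942
G01 X27.616 Y240.981
G01 X30.705 Y227.141
G01 X34.676 Y214.989
G01 X39.527 Y204.525
M5
G00 X0.000 Y0.000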